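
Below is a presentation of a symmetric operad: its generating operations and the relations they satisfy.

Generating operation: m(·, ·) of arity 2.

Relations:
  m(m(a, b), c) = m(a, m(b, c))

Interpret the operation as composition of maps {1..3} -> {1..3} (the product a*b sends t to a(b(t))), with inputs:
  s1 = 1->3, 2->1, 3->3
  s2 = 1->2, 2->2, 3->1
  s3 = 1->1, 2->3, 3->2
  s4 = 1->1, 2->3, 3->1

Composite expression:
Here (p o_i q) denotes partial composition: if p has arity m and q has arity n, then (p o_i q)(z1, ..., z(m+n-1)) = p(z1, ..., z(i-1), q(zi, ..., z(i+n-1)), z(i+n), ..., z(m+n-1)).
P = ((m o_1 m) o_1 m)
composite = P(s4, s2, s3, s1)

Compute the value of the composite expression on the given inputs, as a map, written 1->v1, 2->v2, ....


m(s4, s2) = 1->3, 2->3, 3->1
m(m(s4, s2), s3) = 1->3, 2->1, 3->3
m(m(m(s4, s2), s3), s1) = 1->3, 2->3, 3->3

1->3, 2->3, 3->3


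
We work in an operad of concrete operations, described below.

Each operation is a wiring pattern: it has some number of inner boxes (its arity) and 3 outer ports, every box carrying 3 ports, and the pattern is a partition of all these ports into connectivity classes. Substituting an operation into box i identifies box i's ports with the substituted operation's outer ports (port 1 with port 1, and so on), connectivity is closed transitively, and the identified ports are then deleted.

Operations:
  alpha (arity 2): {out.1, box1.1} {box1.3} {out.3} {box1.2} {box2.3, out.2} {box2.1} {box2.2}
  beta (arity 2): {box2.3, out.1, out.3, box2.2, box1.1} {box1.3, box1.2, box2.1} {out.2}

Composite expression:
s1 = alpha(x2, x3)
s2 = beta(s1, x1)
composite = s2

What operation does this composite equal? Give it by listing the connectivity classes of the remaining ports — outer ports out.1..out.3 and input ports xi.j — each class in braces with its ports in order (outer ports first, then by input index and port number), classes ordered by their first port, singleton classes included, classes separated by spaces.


{out.1, out.3, x1.2, x1.3, x2.1} {out.2} {x1.1, x3.3} {x2.2} {x2.3} {x3.1} {x3.2}

Connectivity passes through glued beta-boundaries; trace each wire chain.
the subtree at alpha composes to {out.1, x2.1} {out.2, x3.3} {out.3} {x2.2} {x2.3} {x3.1} {x3.2} on (x2, x3); out.j = own outer ports
the subtree at beta composes to {out.1, out.3, x1.2, x1.3, x2.1} {out.2} {x1.1, x3.3} {x2.2} {x2.3} {x3.1} {x3.2} on (x2, x3, x1); out.j = own outer ports


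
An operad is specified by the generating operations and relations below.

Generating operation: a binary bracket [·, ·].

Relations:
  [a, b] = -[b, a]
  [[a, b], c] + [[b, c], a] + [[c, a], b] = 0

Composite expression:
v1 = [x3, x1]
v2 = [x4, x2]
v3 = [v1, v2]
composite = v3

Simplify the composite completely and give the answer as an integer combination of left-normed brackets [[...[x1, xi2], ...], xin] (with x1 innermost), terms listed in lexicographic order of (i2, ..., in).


Expand each bracket as ab - ba; the x1-initial words give the coefficients.
Composite bracket: [[x3, x1], [x4, x2]]
Expanding via [a, b] = ab - ba: 8 signed words (2^3 = 8).
Keep just the words that open with x1:
  sign of x1x3x2x4 is +1, so it contributes +[[[x1, x3], x2], x4]
  sign of x1x3x4x2 is -1, so it contributes -[[[x1, x3], x4], x2]

[[[x1, x3], x2], x4] - [[[x1, x3], x4], x2]


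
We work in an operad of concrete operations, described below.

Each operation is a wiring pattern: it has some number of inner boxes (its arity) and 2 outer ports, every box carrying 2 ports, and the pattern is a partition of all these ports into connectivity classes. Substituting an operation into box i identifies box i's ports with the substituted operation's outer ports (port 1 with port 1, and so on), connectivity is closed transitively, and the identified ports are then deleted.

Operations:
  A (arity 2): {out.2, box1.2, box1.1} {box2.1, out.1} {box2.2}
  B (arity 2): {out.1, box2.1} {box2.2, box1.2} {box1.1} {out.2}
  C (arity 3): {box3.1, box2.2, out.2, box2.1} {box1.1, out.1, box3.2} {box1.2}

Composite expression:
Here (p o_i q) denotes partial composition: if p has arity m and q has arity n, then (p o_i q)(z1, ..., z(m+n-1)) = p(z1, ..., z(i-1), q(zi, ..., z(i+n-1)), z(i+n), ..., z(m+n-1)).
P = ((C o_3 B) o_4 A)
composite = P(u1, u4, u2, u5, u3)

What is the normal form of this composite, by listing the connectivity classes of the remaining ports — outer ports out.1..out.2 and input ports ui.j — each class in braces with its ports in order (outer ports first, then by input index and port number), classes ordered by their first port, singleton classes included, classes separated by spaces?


After gluing at C, chains via deleted ports link the u-ports.
A over (u5, u3) gives {out.1, u3.1} {out.2, u5.1, u5.2} {u3.2}, out.j being that stage's outer ports
B over (u2, u5, u3) gives {out.1, u3.1} {out.2} {u2.1} {u2.2, u5.1, u5.2} {u3.2}, out.j being that stage's outer ports
C over (u1, u4, u2, u5, u3) gives {out.1, u1.1} {out.2, u3.1, u4.1, u4.2} {u1.2} {u2.1} {u2.2, u5.1, u5.2} {u3.2}, out.j being that stage's outer ports

{out.1, u1.1} {out.2, u3.1, u4.1, u4.2} {u1.2} {u2.1} {u2.2, u5.1, u5.2} {u3.2}


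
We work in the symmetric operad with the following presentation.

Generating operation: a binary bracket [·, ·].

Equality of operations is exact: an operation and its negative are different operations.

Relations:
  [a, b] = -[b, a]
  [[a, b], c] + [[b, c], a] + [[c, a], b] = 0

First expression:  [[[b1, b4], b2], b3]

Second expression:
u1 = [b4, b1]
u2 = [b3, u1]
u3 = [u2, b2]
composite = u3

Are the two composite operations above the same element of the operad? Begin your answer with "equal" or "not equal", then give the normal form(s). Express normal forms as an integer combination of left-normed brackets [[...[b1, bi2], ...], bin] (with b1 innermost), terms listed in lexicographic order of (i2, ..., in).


not equal — first [[[b1, b4], b2], b3], second [[[b1, b4], b3], b2]

In normal form, the first expression is [[[b1, b4], b2], b3]
In normal form, the second expression is [[[b1, b4], b3], b2]
They disagree, so not equal.


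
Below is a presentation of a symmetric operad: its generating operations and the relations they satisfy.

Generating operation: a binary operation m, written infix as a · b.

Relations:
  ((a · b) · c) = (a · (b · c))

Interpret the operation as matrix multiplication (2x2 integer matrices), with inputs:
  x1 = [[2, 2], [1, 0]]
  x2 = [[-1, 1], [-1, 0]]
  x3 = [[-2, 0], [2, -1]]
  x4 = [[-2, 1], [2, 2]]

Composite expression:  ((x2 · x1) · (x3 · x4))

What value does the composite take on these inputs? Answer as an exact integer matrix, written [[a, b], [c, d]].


[[8, 2], [4, 4]]


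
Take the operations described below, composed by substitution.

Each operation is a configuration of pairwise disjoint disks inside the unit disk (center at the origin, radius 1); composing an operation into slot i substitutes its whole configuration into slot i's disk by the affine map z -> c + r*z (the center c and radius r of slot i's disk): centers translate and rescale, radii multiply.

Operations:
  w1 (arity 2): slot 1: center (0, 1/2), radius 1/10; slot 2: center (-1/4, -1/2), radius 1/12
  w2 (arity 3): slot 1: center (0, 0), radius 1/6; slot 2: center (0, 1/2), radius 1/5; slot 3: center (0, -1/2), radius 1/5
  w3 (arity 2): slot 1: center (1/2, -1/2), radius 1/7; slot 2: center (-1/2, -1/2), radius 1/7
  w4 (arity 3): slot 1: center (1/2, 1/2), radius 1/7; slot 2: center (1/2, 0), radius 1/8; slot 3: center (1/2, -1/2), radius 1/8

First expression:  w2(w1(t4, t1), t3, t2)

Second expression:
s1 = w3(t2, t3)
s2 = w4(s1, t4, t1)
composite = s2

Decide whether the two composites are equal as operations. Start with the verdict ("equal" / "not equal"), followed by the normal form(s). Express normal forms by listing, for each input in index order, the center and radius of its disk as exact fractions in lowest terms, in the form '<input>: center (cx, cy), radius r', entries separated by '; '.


Reducing the first expression gives t1: center (-1/24, -1/12), radius 1/72; t2: center (0, -1/2), radius 1/5; t3: center (0, 1/2), radius 1/5; t4: center (0, 1/12), radius 1/60
Reducing the second expression gives t1: center (1/2, -1/2), radius 1/8; t2: center (4/7, 3/7), radius 1/49; t3: center (3/7, 3/7), radius 1/49; t4: center (1/2, 0), radius 1/8
Distinct normal forms: not equal.

not equal; the first gives t1: center (-1/24, -1/12), radius 1/72; t2: center (0, -1/2), radius 1/5; t3: center (0, 1/2), radius 1/5; t4: center (0, 1/12), radius 1/60 and the second t1: center (1/2, -1/2), radius 1/8; t2: center (4/7, 3/7), radius 1/49; t3: center (3/7, 3/7), radius 1/49; t4: center (1/2, 0), radius 1/8


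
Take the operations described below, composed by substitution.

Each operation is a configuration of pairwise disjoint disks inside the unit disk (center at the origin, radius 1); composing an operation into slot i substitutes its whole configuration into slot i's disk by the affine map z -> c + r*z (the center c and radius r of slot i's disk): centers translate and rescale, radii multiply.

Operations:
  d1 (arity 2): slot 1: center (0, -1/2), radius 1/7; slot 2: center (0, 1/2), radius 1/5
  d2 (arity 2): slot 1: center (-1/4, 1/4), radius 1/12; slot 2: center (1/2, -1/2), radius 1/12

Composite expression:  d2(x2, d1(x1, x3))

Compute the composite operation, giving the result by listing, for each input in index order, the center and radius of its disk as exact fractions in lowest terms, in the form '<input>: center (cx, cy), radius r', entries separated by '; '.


x1: center (1/2, -13/24), radius 1/84; x2: center (-1/4, 1/4), radius 1/12; x3: center (1/2, -11/24), radius 1/60


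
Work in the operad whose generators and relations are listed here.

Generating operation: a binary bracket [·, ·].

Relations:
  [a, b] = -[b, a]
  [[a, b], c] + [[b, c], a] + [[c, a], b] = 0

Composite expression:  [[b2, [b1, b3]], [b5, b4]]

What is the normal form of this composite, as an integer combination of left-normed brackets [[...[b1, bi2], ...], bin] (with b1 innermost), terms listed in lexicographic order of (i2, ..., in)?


[[[[b1, b3], b2], b4], b5] - [[[[b1, b3], b2], b5], b4]

Left-normed coefficients sit on the b1-initial expansion words.
Composite bracket: [[b2, [b1, b3]], [b5, b4]]
Full expansion: 16 signed words from ab - ba (2^4 = 16).
The b1-initial words carry the normal form:
  b1b3b2b4b5 appears with sign +1, giving the term +[[[[b1, b3], b2], b4], b5]
  b1b3b2b5b4 appears with sign -1, giving the term -[[[[b1, b3], b2], b5], b4]


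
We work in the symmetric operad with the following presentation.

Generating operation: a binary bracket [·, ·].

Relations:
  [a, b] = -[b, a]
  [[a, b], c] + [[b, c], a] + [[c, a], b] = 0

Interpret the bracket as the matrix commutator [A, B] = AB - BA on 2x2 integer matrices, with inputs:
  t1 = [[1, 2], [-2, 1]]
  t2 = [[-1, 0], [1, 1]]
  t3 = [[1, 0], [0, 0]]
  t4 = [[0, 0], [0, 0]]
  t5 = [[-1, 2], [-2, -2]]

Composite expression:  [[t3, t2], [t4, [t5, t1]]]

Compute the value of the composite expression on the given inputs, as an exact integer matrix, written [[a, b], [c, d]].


[t3, t2] = [[0, 0], [-1, 0]]
[t5, t1] = [[0, 2], [2, 0]]
[t4, [t5, t1]] = [[0, 0], [0, 0]]
[[t3, t2], [t4, [t5, t1]]] = [[0, 0], [0, 0]]

[[0, 0], [0, 0]]


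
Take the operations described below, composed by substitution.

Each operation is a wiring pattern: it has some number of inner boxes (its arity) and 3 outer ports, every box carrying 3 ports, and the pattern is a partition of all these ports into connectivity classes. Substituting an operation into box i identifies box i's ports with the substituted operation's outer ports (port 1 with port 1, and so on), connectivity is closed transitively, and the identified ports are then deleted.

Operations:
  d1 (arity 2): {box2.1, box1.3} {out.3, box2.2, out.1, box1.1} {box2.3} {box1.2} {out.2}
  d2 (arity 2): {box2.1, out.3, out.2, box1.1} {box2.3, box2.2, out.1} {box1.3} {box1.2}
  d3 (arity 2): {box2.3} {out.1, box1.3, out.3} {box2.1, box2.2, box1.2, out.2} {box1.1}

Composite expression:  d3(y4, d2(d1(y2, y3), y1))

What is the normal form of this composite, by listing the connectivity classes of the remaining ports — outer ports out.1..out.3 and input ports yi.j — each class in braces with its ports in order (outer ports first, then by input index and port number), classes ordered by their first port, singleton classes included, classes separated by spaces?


{out.1, out.3, y4.3} {out.2, y1.1, y1.2, y1.3, y2.1, y3.2, y4.2} {y2.2} {y2.3, y3.1} {y3.3} {y4.1}

Substituting into d3 glues patterns; closure does the rest.
composing d1 on (y2, y3), with out.j its own outer ports: {out.1, out.3, y2.1, y3.2} {out.2} {y2.2} {y2.3, y3.1} {y3.3}
composing d2 on (y2, y3, y1), with out.j its own outer ports: {out.1, y1.2, y1.3} {out.2, out.3, y1.1, y2.1, y3.2} {y2.2} {y2.3, y3.1} {y3.3}
composing d3 on (y4, y2, y3, y1), with out.j its own outer ports: {out.1, out.3, y4.3} {out.2, y1.1, y1.2, y1.3, y2.1, y3.2, y4.2} {y2.2} {y2.3, y3.1} {y3.3} {y4.1}


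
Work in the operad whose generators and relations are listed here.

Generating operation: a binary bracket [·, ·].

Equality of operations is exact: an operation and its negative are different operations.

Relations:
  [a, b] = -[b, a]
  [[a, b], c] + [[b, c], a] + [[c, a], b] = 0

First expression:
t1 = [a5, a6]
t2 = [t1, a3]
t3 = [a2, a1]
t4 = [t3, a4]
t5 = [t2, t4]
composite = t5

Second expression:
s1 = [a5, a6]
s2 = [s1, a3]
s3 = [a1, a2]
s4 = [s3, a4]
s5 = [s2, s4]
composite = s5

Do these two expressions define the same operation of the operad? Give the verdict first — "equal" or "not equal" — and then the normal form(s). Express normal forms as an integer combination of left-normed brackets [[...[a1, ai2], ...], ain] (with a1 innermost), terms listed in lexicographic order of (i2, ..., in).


not equal — first -[[[[[a1, a2], a4], a3], a5], a6] + [[[[[a1, a2], a4], a3], a6], a5] + [[[[[a1, a2], a4], a5], a6], a3] - [[[[[a1, a2], a4], a6], a5], a3], second [[[[[a1, a2], a4], a3], a5], a6] - [[[[[a1, a2], a4], a3], a6], a5] - [[[[[a1, a2], a4], a5], a6], a3] + [[[[[a1, a2], a4], a6], a5], a3]

In normal form, the first expression is -[[[[[a1, a2], a4], a3], a5], a6] + [[[[[a1, a2], a4], a3], a6], a5] + [[[[[a1, a2], a4], a5], a6], a3] - [[[[[a1, a2], a4], a6], a5], a3]
In normal form, the second expression is [[[[[a1, a2], a4], a3], a5], a6] - [[[[[a1, a2], a4], a3], a6], a5] - [[[[[a1, a2], a4], a5], a6], a3] + [[[[[a1, a2], a4], a6], a5], a3]
They disagree, so not equal.


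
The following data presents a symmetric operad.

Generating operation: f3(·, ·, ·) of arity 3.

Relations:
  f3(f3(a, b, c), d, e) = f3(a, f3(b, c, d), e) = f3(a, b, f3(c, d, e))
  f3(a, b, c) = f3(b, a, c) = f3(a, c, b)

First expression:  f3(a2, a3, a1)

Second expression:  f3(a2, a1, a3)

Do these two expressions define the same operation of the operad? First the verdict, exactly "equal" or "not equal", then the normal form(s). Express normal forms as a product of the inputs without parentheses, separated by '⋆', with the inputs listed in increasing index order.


The first composite normalizes to a1 ⋆ a2 ⋆ a3
The second composite normalizes to a1 ⋆ a2 ⋆ a3
Both agree, so they are equal.

equal — both sides give a1 ⋆ a2 ⋆ a3


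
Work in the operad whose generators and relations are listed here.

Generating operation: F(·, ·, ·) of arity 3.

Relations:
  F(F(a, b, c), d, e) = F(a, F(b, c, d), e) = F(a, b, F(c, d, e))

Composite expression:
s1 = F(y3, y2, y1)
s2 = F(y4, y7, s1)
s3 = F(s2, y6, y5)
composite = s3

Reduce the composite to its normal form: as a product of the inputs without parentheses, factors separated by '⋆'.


y4 ⋆ y7 ⋆ y3 ⋆ y2 ⋆ y1 ⋆ y6 ⋆ y5

Associativity of F dissolves the nesting; only the y-input order survives.
F(y3, y2, y1) linearizes to y3 ⋆ y2 ⋆ y1
F(y4, y7, F(y3, y2, y1)) linearizes to y4 ⋆ y7 ⋆ y3 ⋆ y2 ⋆ y1
F(F(y4, y7, F(y3, y2, y1)), y6, y5) linearizes to y4 ⋆ y7 ⋆ y3 ⋆ y2 ⋆ y1 ⋆ y6 ⋆ y5


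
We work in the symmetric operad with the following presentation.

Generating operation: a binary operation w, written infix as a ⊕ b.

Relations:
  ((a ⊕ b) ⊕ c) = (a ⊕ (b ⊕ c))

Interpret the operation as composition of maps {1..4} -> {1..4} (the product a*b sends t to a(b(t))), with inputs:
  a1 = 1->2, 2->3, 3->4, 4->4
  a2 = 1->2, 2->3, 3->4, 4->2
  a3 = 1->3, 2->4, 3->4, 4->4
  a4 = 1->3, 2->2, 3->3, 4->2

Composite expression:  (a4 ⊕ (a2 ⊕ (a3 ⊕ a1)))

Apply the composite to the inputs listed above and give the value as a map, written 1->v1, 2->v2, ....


1->2, 2->2, 3->2, 4->2

(a3 ⊕ a1) = 1->4, 2->4, 3->4, 4->4
(a2 ⊕ (a3 ⊕ a1)) = 1->2, 2->2, 3->2, 4->2
(a4 ⊕ (a2 ⊕ (a3 ⊕ a1))) = 1->2, 2->2, 3->2, 4->2


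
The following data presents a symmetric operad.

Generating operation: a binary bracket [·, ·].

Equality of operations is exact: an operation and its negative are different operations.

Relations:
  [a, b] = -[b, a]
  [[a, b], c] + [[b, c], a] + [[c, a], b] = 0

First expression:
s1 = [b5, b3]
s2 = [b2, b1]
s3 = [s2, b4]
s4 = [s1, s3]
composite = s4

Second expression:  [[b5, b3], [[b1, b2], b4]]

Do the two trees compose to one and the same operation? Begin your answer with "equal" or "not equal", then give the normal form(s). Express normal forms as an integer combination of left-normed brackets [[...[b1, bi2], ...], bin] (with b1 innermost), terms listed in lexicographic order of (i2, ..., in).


not equal: they reduce to -[[[[b1, b2], b4], b3], b5] + [[[[b1, b2], b4], b5], b3] and [[[[b1, b2], b4], b3], b5] - [[[[b1, b2], b4], b5], b3]

The first composite normalizes to -[[[[b1, b2], b4], b3], b5] + [[[[b1, b2], b4], b5], b3]
The second composite normalizes to [[[[b1, b2], b4], b3], b5] - [[[[b1, b2], b4], b5], b3]
No match — not equal.


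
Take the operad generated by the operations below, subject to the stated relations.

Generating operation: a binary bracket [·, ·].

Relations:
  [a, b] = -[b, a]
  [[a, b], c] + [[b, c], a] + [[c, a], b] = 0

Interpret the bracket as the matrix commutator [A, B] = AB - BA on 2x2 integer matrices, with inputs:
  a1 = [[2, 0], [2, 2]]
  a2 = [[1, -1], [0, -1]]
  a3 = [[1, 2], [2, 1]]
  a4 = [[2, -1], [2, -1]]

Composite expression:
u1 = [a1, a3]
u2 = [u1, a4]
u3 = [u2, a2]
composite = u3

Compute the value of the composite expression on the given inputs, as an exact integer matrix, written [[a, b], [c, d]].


[[16, -16], [32, -16]]

[a1, a3] = [[-4, 0], [0, 4]]
[[a1, a3], a4] = [[0, 8], [16, 0]]
[[[a1, a3], a4], a2] = [[16, -16], [32, -16]]


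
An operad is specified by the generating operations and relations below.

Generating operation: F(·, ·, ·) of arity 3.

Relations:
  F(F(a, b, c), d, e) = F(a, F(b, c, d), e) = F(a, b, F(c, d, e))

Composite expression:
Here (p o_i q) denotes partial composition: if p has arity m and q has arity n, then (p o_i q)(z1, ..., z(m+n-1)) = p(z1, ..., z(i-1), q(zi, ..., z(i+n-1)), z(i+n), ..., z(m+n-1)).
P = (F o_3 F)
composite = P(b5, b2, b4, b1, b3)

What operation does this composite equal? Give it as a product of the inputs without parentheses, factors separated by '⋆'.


b5 ⋆ b2 ⋆ b4 ⋆ b1 ⋆ b3

Every regrouping of F is equal, so read the b-inputs in written order.
F(b4, b1, b3) flattens to b4 ⋆ b1 ⋆ b3
F(b5, b2, F(b4, b1, b3)) flattens to b5 ⋆ b2 ⋆ b4 ⋆ b1 ⋆ b3


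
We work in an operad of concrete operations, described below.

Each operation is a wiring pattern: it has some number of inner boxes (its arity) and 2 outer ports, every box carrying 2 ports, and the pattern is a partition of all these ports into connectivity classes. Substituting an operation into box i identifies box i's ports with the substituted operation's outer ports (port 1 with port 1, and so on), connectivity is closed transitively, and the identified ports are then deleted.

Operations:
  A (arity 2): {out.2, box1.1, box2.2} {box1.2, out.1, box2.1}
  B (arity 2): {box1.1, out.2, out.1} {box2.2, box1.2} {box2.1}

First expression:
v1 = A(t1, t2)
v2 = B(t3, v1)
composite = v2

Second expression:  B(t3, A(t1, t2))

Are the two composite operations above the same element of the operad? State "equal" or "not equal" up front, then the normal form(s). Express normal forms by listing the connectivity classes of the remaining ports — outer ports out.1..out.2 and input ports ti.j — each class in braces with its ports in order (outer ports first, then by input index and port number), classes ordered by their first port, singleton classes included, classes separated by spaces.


equal; the common form is {out.1, out.2, t3.1} {t1.1, t2.2, t3.2} {t1.2, t2.1}

The first composite normalizes to {out.1, out.2, t3.1} {t1.1, t2.2, t3.2} {t1.2, t2.1}
The second composite normalizes to {out.1, out.2, t3.1} {t1.1, t2.2, t3.2} {t1.2, t2.1}
Identical normal forms: equal.


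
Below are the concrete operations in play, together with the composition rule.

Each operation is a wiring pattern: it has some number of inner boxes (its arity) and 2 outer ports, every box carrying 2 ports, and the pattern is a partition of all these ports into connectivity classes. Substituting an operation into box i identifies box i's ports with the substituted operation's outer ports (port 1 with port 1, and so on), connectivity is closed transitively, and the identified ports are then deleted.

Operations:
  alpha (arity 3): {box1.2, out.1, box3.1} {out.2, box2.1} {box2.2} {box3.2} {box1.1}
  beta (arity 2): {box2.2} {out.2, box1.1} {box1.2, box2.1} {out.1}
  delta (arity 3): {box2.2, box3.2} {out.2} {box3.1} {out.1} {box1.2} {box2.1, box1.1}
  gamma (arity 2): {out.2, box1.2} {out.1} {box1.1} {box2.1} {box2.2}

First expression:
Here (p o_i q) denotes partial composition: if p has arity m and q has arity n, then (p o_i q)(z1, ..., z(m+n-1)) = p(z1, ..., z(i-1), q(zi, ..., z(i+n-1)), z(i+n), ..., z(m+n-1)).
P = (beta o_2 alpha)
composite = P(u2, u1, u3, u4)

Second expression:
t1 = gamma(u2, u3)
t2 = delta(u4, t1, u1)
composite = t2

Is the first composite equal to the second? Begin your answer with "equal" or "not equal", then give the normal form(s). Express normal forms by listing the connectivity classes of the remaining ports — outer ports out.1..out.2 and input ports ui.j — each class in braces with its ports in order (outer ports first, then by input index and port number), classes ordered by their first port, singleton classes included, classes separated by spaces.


not equal — first {out.1} {out.2, u2.1} {u1.1} {u1.2, u2.2, u4.1} {u3.1} {u3.2} {u4.2}, second {out.1} {out.2} {u1.1} {u1.2, u2.2} {u2.1} {u3.1} {u3.2} {u4.1} {u4.2}

Reducing the first expression gives {out.1} {out.2, u2.1} {u1.1} {u1.2, u2.2, u4.1} {u3.1} {u3.2} {u4.2}
Reducing the second expression gives {out.1} {out.2} {u1.1} {u1.2, u2.2} {u2.1} {u3.1} {u3.2} {u4.1} {u4.2}
Different reductions; not equal.


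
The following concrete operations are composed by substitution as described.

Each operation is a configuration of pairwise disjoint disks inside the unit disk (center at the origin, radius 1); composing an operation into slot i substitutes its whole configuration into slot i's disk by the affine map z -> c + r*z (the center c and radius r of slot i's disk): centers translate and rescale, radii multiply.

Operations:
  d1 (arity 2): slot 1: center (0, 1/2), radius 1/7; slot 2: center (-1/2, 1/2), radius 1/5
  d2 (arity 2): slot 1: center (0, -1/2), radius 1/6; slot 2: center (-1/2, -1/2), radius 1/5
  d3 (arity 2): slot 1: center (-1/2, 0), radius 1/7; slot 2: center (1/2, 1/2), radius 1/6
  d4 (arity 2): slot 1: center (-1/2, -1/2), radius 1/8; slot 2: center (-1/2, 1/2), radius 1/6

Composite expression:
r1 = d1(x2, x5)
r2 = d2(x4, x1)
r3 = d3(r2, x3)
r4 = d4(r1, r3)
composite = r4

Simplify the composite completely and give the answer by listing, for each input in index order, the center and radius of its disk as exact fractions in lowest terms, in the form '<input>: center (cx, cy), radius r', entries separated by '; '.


x1: center (-25/42, 41/84), radius 1/210; x2: center (-1/2, -7/16), radius 1/56; x3: center (-5/12, 7/12), radius 1/36; x4: center (-7/12, 41/84), radius 1/252; x5: center (-9/16, -7/16), radius 1/40

Affine substitution under d4: radii multiply and x-centers shift.
tracing x2 down its 2-map path: center (-1/2, -7/16), radius 1/56
tracing x5 down its 2-map path: center (-9/16, -7/16), radius 1/40
tracing x4 down its 3-map path: center (-7/12, 41/84), radius 1/252
tracing x1 down its 3-map path: center (-25/42, 41/84), radius 1/210
tracing x3 down its 2-map path: center (-5/12, 7/12), radius 1/36


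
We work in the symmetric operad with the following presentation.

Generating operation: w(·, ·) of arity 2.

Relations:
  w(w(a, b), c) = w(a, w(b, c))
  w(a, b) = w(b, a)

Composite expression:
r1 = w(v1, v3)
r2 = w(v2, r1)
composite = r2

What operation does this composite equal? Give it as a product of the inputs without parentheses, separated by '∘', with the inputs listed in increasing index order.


v1 ∘ v2 ∘ v3


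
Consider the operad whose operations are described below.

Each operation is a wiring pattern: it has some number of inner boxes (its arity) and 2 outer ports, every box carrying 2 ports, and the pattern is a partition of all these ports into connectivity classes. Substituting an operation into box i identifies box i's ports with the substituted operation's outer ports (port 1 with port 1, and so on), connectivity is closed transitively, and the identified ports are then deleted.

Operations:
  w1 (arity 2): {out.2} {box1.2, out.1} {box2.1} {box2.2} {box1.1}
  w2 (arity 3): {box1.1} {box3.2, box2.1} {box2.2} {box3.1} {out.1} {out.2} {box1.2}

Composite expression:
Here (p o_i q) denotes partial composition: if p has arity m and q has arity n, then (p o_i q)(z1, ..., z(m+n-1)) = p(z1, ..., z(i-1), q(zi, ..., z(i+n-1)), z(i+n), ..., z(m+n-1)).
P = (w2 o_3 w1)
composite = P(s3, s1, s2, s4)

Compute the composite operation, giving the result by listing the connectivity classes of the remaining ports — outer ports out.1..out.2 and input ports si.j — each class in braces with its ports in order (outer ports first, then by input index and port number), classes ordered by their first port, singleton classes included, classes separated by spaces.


{out.1} {out.2} {s1.1} {s1.2} {s2.1} {s2.2} {s3.1} {s3.2} {s4.1} {s4.2}

Substituting into w2 glues patterns; closure does the rest.
stage w1: inputs (s2, s4), connectivity {out.1, s2.2} {out.2} {s2.1} {s4.1} {s4.2}, out.j its boundary
stage w2: inputs (s3, s1, s2, s4), connectivity {out.1} {out.2} {s1.1} {s1.2} {s2.1} {s2.2} {s3.1} {s3.2} {s4.1} {s4.2}, out.j its boundary


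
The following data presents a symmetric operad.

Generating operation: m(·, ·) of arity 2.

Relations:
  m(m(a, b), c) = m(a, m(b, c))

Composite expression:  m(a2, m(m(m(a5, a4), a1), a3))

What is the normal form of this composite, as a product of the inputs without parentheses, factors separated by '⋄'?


a2 ⋄ a5 ⋄ a4 ⋄ a1 ⋄ a3

Every regrouping of m is equal, so read the a-inputs in written order.
m(a5, a4) spells out as a5 ⋄ a4
m(m(a5, a4), a1) spells out as a5 ⋄ a4 ⋄ a1
m(m(m(a5, a4), a1), a3) spells out as a5 ⋄ a4 ⋄ a1 ⋄ a3
m(a2, m(m(m(a5, a4), a1), a3)) spells out as a2 ⋄ a5 ⋄ a4 ⋄ a1 ⋄ a3


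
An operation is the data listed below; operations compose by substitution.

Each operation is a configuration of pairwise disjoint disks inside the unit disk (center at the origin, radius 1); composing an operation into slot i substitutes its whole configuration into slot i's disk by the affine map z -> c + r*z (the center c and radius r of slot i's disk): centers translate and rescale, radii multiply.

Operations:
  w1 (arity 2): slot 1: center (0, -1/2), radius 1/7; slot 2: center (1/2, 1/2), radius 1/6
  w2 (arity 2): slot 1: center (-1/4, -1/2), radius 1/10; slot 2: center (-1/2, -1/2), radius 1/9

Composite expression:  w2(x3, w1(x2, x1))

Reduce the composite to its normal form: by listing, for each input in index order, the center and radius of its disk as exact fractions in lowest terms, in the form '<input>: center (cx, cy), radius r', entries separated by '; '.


x1: center (-4/9, -4/9), radius 1/54; x2: center (-1/2, -5/9), radius 1/63; x3: center (-1/4, -1/2), radius 1/10

Each x-disk chains the slot maps above it in w2; radii multiply.
input x3: composing its 1 substitution step yields center (-1/4, -1/2), radius 1/10
input x2: composing its 2 substitution steps yields center (-1/2, -5/9), radius 1/63
input x1: composing its 2 substitution steps yields center (-4/9, -4/9), radius 1/54


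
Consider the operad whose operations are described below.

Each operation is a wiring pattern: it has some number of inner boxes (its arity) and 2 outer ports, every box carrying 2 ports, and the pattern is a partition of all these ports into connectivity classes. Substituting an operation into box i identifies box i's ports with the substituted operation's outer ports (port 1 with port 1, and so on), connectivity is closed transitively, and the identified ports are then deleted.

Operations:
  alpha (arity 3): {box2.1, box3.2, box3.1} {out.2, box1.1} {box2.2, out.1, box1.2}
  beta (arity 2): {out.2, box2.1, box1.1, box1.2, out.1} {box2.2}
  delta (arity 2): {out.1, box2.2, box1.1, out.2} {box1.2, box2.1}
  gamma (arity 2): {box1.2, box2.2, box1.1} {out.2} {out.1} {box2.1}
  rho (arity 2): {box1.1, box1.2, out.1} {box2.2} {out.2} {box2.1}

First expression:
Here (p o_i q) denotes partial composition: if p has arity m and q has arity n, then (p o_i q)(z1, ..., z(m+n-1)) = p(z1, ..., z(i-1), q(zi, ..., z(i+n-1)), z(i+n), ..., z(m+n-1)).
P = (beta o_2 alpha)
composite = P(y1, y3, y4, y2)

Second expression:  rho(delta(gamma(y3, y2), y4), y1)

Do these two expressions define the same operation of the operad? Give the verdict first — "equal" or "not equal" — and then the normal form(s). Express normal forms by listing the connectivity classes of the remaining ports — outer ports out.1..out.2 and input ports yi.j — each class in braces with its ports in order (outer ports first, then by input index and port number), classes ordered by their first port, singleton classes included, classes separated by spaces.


not equal: they reduce to {out.1, out.2, y1.1, y1.2, y3.2, y4.2} {y2.1, y2.2, y4.1} {y3.1} and {out.1, y4.2} {out.2} {y1.1} {y1.2} {y2.1} {y2.2, y3.1, y3.2} {y4.1}


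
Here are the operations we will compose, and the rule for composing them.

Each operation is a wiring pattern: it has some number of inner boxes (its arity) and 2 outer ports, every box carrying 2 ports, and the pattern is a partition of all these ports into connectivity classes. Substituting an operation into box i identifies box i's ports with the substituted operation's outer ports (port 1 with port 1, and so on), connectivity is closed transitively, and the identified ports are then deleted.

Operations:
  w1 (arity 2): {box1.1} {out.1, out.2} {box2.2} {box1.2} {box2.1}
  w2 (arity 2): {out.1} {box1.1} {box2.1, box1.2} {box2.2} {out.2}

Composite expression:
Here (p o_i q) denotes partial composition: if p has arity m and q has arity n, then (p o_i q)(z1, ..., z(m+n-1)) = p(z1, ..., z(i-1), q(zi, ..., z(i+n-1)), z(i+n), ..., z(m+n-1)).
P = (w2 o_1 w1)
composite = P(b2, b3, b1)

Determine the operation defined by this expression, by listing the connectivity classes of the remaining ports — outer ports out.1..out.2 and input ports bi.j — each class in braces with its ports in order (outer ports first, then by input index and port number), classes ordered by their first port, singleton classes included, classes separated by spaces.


{out.1} {out.2} {b1.1} {b1.2} {b2.1} {b2.2} {b3.1} {b3.2}

Connectivity passes through glued w2-boundaries; trace each wire chain.
stage w1: inputs (b2, b3), connectivity {out.1, out.2} {b2.1} {b2.2} {b3.1} {b3.2}, out.j its boundary
stage w2: inputs (b2, b3, b1), connectivity {out.1} {out.2} {b1.1} {b1.2} {b2.1} {b2.2} {b3.1} {b3.2}, out.j its boundary


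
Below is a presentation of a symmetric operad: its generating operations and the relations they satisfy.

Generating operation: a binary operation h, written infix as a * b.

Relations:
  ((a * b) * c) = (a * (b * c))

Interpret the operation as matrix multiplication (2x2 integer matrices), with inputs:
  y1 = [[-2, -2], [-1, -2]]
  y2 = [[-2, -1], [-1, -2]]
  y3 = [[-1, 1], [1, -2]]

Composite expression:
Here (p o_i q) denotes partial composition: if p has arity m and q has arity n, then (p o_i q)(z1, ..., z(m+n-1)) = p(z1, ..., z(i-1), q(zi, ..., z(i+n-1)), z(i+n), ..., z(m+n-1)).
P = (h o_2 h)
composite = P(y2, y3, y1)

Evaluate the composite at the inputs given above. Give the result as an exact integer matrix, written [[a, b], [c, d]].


[[-2, -2], [-1, -4]]

(y3 * y1) = [[1, 0], [0, 2]]
(y2 * (y3 * y1)) = [[-2, -2], [-1, -4]]


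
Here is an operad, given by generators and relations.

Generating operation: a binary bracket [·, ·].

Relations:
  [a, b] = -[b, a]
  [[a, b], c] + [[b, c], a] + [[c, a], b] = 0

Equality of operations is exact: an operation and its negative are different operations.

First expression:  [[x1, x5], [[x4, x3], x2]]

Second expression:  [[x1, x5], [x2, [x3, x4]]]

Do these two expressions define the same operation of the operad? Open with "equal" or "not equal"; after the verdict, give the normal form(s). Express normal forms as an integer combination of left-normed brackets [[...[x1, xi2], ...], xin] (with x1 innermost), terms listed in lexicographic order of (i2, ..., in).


In normal form, the first expression is [[[[x1, x5], x2], x3], x4] - [[[[x1, x5], x2], x4], x3] - [[[[x1, x5], x3], x4], x2] + [[[[x1, x5], x4], x3], x2]
In normal form, the second expression is [[[[x1, x5], x2], x3], x4] - [[[[x1, x5], x2], x4], x3] - [[[[x1, x5], x3], x4], x2] + [[[[x1, x5], x4], x3], x2]
One common form — equal.

equal — both sides give [[[[x1, x5], x2], x3], x4] - [[[[x1, x5], x2], x4], x3] - [[[[x1, x5], x3], x4], x2] + [[[[x1, x5], x4], x3], x2]


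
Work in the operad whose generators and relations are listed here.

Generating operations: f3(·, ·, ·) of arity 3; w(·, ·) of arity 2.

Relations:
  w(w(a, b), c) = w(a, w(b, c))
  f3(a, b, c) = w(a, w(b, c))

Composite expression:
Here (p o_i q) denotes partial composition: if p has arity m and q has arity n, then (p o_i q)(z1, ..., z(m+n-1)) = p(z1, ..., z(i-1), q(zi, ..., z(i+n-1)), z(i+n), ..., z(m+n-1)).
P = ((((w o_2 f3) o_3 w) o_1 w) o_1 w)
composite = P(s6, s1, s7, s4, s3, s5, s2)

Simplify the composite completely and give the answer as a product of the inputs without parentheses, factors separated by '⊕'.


s6 ⊕ s1 ⊕ s7 ⊕ s4 ⊕ s3 ⊕ s5 ⊕ s2

The w-tree's shape is irrelevant; the s-reading-order decides.
w(s6, s1) flattens to s6 ⊕ s1
w(w(s6, s1), s7) flattens to s6 ⊕ s1 ⊕ s7
w(s3, s5) flattens to s3 ⊕ s5
f3(s4, w(s3, s5), s2) flattens to s4 ⊕ s3 ⊕ s5 ⊕ s2
w(w(w(s6, s1), s7), f3(s4, w(s3, s5), s2)) flattens to s6 ⊕ s1 ⊕ s7 ⊕ s4 ⊕ s3 ⊕ s5 ⊕ s2


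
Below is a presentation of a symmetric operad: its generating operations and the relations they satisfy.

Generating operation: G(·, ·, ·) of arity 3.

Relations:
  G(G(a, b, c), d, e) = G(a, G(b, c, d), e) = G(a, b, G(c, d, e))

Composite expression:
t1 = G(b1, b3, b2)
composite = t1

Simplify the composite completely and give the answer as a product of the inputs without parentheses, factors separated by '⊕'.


All parenthesizations of G agree; list the b-inputs left to right.
G(b1, b3, b2) collapses to b1 ⊕ b3 ⊕ b2

b1 ⊕ b3 ⊕ b2


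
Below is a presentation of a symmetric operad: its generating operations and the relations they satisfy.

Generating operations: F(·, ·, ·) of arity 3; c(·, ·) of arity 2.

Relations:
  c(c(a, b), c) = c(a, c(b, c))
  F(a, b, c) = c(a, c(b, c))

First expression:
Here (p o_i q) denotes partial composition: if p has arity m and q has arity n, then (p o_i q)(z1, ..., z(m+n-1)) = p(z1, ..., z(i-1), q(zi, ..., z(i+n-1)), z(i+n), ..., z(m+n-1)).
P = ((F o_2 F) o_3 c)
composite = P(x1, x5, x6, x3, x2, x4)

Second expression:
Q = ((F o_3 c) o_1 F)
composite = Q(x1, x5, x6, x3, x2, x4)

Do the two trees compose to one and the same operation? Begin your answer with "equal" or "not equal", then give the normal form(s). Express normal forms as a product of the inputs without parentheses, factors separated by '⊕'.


equal — both sides give x1 ⊕ x5 ⊕ x6 ⊕ x3 ⊕ x2 ⊕ x4

In normal form, the first expression is x1 ⊕ x5 ⊕ x6 ⊕ x3 ⊕ x2 ⊕ x4
In normal form, the second expression is x1 ⊕ x5 ⊕ x6 ⊕ x3 ⊕ x2 ⊕ x4
Same normal form: equal.


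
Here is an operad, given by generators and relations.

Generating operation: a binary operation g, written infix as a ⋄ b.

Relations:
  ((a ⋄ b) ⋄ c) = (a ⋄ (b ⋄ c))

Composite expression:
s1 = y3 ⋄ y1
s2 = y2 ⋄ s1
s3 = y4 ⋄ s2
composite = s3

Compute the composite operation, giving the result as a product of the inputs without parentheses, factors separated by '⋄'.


y4 ⋄ y2 ⋄ y3 ⋄ y1


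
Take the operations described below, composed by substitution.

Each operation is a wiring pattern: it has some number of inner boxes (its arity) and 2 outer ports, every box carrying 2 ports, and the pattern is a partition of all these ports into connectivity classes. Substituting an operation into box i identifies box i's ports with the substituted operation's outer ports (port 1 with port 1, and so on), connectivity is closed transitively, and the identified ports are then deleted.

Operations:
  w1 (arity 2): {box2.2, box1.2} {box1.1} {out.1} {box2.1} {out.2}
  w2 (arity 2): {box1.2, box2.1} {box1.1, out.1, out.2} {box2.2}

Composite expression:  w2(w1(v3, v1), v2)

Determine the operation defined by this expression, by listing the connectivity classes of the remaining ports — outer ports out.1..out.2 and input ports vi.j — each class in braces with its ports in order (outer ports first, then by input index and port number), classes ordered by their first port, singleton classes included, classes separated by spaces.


{out.1, out.2} {v1.1} {v1.2, v3.2} {v2.1} {v2.2} {v3.1}

Substituting into w2 glues patterns; closure does the rest.
composing w1 on (v3, v1), with out.j its own outer ports: {out.1} {out.2} {v1.1} {v1.2, v3.2} {v3.1}
composing w2 on (v3, v1, v2), with out.j its own outer ports: {out.1, out.2} {v1.1} {v1.2, v3.2} {v2.1} {v2.2} {v3.1}


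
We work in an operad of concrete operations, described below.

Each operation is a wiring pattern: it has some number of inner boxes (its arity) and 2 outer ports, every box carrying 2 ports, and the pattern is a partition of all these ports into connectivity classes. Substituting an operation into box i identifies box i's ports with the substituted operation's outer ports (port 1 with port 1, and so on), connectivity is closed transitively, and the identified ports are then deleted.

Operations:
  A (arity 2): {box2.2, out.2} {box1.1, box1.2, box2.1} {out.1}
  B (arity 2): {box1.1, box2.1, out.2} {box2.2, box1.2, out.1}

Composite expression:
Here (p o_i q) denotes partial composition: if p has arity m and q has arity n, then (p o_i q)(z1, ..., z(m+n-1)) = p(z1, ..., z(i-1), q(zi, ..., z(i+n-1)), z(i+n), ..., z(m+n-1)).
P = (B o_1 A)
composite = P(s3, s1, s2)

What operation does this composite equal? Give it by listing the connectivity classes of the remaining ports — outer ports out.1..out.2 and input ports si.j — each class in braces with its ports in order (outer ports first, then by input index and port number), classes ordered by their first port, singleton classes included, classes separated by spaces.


{out.1, s1.2, s2.2} {out.2, s2.1} {s1.1, s3.1, s3.2}


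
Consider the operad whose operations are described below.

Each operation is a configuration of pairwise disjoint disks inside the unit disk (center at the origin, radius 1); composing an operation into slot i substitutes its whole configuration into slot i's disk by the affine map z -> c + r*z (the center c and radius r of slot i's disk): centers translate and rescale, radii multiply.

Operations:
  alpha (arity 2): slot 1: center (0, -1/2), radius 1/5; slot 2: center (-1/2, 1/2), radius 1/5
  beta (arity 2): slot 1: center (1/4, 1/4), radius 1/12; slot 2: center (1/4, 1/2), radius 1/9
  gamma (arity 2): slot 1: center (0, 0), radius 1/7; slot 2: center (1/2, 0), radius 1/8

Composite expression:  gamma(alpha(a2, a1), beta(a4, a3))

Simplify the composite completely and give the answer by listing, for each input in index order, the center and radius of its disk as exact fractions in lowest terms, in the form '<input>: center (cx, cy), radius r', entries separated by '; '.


a1: center (-1/14, 1/14), radius 1/35; a2: center (0, -1/14), radius 1/35; a3: center (17/32, 1/16), radius 1/72; a4: center (17/32, 1/32), radius 1/96
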